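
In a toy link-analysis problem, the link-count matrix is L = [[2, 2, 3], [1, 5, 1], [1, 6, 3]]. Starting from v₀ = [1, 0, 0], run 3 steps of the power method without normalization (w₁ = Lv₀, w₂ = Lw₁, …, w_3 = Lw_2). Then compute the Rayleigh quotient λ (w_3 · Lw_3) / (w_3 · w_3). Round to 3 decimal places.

w1 = Lv₀ = (2·1 + 2·0 + 3·0; 1·1 + 5·0 + 1·0; 1·1 + 6·0 + 3·0) = (2, 1, 1)
w2 = Lw1 = (2·2 + 2·1 + 3·1; 1·2 + 5·1 + 1·1; 1·2 + 6·1 + 3·1) = (9, 8, 11)
w3 = Lw2 = (67, 60, 90)
Lw3 = (524, 457, 697)
w3·Lw3 = 67·524 + 60·457 + 90·697 = 125258; w3·w3 = 67·67 + 60·60 + 90·90 = 16189
λ ≈ 125258/16189 = 7.737

7.737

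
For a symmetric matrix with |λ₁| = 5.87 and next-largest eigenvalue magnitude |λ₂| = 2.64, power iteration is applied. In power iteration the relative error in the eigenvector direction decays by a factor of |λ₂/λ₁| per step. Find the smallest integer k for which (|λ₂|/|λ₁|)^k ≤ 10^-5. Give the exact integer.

15

|λ₂/λ₁| = 2.64/5.87 = 0.44974
Need k ≥ ln(10^-5) / ln(0.44974) = -11.5129 / -0.7991 ≈ 14.408
Smallest integer k satisfying the bound: 15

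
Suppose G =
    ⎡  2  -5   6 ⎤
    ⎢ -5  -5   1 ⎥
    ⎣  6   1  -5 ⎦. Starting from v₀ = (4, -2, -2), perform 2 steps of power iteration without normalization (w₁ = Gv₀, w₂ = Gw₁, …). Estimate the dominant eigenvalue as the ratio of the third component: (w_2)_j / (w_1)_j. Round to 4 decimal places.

-4.2500

w1 = Gv₀ = (2·4 + (-5)·(-2) + 6·(-2); (-5)·4 + (-5)·(-2) + 1·(-2); 6·4 + 1·(-2) + (-5)·(-2)) = (6, -12, 32)
w2 = Gw1 = (2·6 + (-5)·(-12) + 6·32; (-5)·6 + (-5)·(-12) + 1·32; 6·6 + 1·(-12) + (-5)·32) = (264, 62, -136)
Ratio at component: -136 / 32 = -4.2500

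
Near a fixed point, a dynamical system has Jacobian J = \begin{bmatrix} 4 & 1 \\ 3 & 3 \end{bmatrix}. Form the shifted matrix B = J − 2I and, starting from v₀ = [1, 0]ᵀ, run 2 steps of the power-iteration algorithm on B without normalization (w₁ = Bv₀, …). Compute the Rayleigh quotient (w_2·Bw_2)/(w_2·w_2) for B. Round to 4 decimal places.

μ ≈ 3.3154

B = J − 2I has rows (2, 1); (3, 1)
w1 = Bv₀ = (2·1 + 1·0; 3·1 + 1·0) = (2, 3)
w2 = Bw1 = (2·2 + 1·3; 3·2 + 1·3) = (7, 9)
Bw2 = (23, 30)
w2·Bw2 = 431; w2·w2 = 130; μ ≈ 431/130 = 3.3154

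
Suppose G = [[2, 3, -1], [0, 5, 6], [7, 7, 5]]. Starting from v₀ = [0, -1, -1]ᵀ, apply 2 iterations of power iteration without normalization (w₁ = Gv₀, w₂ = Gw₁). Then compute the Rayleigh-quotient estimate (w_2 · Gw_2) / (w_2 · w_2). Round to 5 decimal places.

12.06866

w1 = Gv₀ = (-2, -11, -12)
w2 = Gw1 = (-25, -127, -151)
Gw2 = (-280, -1541, -1819)
w2·Gw2 = (-25)·(-280) + (-127)·(-1541) + (-151)·(-1819) = 477376; w2·w2 = (-25)·(-25) + (-127)·(-127) + (-151)·(-151) = 39555
λ ≈ 477376/39555 = 12.06866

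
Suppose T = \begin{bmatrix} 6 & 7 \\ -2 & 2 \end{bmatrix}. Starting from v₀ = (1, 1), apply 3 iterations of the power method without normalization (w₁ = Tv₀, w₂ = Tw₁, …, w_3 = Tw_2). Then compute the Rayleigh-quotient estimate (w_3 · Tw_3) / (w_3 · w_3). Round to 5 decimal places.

λ ≈ 2.23784

w1 = Tv₀ = (13, 0)
w2 = Tw1 = (78, -26)
w3 = Tw2 = (286, -208)
Tw3 = (260, -988)
w3·Tw3 = 286·260 + (-208)·(-988) = 279864; w3·w3 = 286·286 + (-208)·(-208) = 125060
λ ≈ 279864/125060 = 2.23784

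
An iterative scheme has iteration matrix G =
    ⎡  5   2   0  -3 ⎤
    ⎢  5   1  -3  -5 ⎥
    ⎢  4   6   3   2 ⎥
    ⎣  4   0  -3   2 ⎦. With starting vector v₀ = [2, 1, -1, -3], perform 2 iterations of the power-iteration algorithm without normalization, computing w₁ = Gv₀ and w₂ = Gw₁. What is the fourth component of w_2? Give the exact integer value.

79

w1 = Gv₀ = (21, 29, 5, 5)
w2 = Gw1 = (148, 94, 283, 79)
The requested component of w2 is 79.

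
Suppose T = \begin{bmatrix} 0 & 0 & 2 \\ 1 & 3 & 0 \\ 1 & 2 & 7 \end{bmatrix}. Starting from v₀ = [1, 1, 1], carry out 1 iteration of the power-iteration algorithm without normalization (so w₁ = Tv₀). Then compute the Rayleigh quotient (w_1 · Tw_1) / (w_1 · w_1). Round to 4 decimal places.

7.4667

w1 = Tv₀ = (0·1 + 0·1 + 2·1; 1·1 + 3·1 + 0·1; 1·1 + 2·1 + 7·1) = (2, 4, 10)
Tw1 = (20, 14, 80)
w1·Tw1 = 2·20 + 4·14 + 10·80 = 896; w1·w1 = 2·2 + 4·4 + 10·10 = 120
λ ≈ 896/120 = 7.4667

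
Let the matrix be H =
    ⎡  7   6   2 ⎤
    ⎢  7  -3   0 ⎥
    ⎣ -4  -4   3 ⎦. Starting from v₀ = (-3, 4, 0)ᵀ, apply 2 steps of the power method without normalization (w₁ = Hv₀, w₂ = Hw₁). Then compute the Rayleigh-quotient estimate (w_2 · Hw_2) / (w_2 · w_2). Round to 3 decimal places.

λ ≈ -1.146

w1 = Hv₀ = (7·(-3) + 6·4 + 2·0; 7·(-3) + (-3)·4 + 0·0; (-4)·(-3) + (-4)·4 + 3·0) = (3, -33, -4)
w2 = Hw1 = (7·3 + 6·(-33) + 2·(-4); 7·3 + (-3)·(-33) + 0·(-4); (-4)·3 + (-4)·(-33) + 3·(-4)) = (-185, 120, 108)
Hw2 = (-359, -1655, 584)
w2·Hw2 = (-185)·(-359) + 120·(-1655) + 108·584 = -69113; w2·w2 = (-185)·(-185) + 120·120 + 108·108 = 60289
λ ≈ -69113/60289 = -1.146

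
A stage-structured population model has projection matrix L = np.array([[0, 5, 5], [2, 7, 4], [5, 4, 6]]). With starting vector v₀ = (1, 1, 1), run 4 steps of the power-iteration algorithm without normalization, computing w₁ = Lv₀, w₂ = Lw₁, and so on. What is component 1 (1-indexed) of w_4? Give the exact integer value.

23905

w1 = Lv₀ = (0·1 + 5·1 + 5·1; 2·1 + 7·1 + 4·1; 5·1 + 4·1 + 6·1) = (10, 13, 15)
w2 = Lw1 = (0·10 + 5·13 + 5·15; 2·10 + 7·13 + 4·15; 5·10 + 4·13 + 6·15) = (140, 171, 192)
w3 = Lw2 = (1815, 2245, 2536)
w4 = Lw3 = (23905, 29489, 33271)
The requested component of w4 is 23905.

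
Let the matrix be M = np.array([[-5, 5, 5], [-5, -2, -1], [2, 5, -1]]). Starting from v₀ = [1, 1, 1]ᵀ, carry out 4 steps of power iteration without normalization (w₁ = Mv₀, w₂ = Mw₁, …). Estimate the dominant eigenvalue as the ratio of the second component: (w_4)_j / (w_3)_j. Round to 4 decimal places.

0.1120

w1 = Mv₀ = ((-5)·1 + 5·1 + 5·1; (-5)·1 + (-2)·1 + (-1)·1; 2·1 + 5·1 + (-1)·1) = (5, -8, 6)
w2 = Mw1 = ((-5)·5 + 5·(-8) + 5·6; (-5)·5 + (-2)·(-8) + (-1)·6; 2·5 + 5·(-8) + (-1)·6) = (-35, -15, -36)
w3 = Mw2 = (-80, 241, -109)
w4 = Mw3 = (1060, 27, 1154)
Ratio at component: 27 / 241 = 0.1120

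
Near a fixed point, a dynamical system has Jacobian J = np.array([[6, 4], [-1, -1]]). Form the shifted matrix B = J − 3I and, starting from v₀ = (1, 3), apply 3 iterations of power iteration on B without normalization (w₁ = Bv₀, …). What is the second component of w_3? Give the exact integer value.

-141

B = J − 3I has rows (3, 4); (-1, -4)
w1 = Bv₀ = (3·1 + 4·3; (-1)·1 + (-4)·3) = (15, -13)
w2 = Bw1 = (3·15 + 4·(-13); (-1)·15 + (-4)·(-13)) = (-7, 37)
w3 = Bw2 = (127, -141)
Requested component of w3: -141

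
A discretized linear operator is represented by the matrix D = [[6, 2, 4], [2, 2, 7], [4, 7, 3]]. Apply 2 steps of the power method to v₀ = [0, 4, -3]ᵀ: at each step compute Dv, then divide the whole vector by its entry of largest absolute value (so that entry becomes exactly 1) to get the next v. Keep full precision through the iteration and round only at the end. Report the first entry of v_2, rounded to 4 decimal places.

0.2626

Dv0 = (-4.00000, -13.00000, 19.00000); divide by 19.00000 → v1 = (-0.21053, -0.68421, 1.00000)
Dv1 = (1.36842, 5.21053, -2.63158); divide by 5.21053 → v2 = (0.26263, 1.00000, -0.50505)
Requested entry of v2: 26/99 = 0.2626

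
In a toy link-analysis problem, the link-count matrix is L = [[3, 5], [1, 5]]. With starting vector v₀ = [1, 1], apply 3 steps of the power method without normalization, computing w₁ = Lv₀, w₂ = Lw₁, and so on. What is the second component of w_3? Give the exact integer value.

244

w1 = Lv₀ = (3·1 + 5·1; 1·1 + 5·1) = (8, 6)
w2 = Lw1 = (3·8 + 5·6; 1·8 + 5·6) = (54, 38)
w3 = Lw2 = (352, 244)
The requested component of w3 is 244.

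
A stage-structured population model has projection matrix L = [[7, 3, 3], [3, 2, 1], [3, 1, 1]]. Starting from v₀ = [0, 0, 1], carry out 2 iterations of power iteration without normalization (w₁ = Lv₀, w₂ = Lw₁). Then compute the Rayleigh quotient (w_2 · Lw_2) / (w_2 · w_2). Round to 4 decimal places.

9.5594

w1 = Lv₀ = (3, 1, 1)
w2 = Lw1 = (27, 12, 11)
Lw2 = (258, 116, 104)
w2·Lw2 = 27·258 + 12·116 + 11·104 = 9502; w2·w2 = 27·27 + 12·12 + 11·11 = 994
λ ≈ 9502/994 = 9.5594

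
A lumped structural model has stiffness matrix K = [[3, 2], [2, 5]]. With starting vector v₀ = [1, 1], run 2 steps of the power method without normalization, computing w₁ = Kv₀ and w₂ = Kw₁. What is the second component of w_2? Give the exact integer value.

45

w1 = Kv₀ = (3·1 + 2·1; 2·1 + 5·1) = (5, 7)
w2 = Kw1 = (3·5 + 2·7; 2·5 + 5·7) = (29, 45)
The requested component of w2 is 45.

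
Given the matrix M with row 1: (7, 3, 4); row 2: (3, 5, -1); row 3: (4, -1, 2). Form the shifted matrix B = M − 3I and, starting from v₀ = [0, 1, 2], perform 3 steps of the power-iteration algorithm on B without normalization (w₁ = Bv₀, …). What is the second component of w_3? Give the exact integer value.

121

B = M − 3I has rows (4, 3, 4); (3, 2, -1); (4, -1, -1)
w1 = Bv₀ = (4·0 + 3·1 + 4·2; 3·0 + 2·1 + (-1)·2; 4·0 + (-1)·1 + (-1)·2) = (11, 0, -3)
w2 = Bw1 = (4·11 + 3·0 + 4·(-3); 3·11 + 2·0 + (-1)·(-3); 4·11 + (-1)·0 + (-1)·(-3)) = (32, 36, 47)
w3 = Bw2 = (424, 121, 45)
Requested component of w3: 121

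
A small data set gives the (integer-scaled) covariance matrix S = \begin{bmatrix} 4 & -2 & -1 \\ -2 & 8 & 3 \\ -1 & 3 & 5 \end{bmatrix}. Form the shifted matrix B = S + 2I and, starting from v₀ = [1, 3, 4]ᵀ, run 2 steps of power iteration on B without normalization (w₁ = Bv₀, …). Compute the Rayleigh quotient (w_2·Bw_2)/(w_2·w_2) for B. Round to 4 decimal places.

μ ≈ 12.4713

B = S + 2I has rows (6, -2, -1); (-2, 10, 3); (-1, 3, 7)
w1 = Bv₀ = (-4, 40, 36)
w2 = Bw1 = (-140, 516, 376)
Bw2 = (-2248, 6568, 4320)
w2·Bw2 = 5328128; w2·w2 = 427232; μ ≈ 5328128/427232 = 12.4713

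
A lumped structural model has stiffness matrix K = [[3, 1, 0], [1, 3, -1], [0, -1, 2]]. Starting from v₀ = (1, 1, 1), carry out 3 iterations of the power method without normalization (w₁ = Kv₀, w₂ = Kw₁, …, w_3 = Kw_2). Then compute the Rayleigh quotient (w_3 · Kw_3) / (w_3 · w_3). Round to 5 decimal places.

4.16897

w1 = Kv₀ = (3·1 + 1·1 + 0·1; 1·1 + 3·1 + (-1)·1; 0·1 + (-1)·1 + 2·1) = (4, 3, 1)
w2 = Kw1 = (3·4 + 1·3 + 0·1; 1·4 + 3·3 + (-1)·1; 0·4 + (-1)·3 + 2·1) = (15, 12, -1)
w3 = Kw2 = (57, 52, -14)
Kw3 = (223, 227, -80)
w3·Kw3 = 57·223 + 52·227 + (-14)·(-80) = 25635; w3·w3 = 57·57 + 52·52 + (-14)·(-14) = 6149
λ ≈ 25635/6149 = 4.16897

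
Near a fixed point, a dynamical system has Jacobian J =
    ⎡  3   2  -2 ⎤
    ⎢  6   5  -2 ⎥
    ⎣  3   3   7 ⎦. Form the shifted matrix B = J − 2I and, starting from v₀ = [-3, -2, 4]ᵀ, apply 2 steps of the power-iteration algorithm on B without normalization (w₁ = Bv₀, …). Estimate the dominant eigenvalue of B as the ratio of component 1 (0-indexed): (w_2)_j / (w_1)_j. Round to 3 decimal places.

μ ≈ 6.125

B = J − 2I has rows (1, 2, -2); (6, 3, -2); (3, 3, 5)
w1 = Bv₀ = (1·(-3) + 2·(-2) + (-2)·4; 6·(-3) + 3·(-2) + (-2)·4; 3·(-3) + 3·(-2) + 5·4) = (-15, -32, 5)
w2 = Bw1 = (1·(-15) + 2·(-32) + (-2)·5; 6·(-15) + 3·(-32) + (-2)·5; 3·(-15) + 3·(-32) + 5·5) = (-89, -196, -116)
Ratio: -196/-32 = 6.125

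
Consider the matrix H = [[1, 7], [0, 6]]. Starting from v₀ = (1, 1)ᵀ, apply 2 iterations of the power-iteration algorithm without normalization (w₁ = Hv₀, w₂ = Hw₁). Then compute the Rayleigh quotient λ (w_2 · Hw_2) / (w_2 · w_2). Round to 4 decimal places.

λ ≈ 6.0263

w1 = Hv₀ = (1·1 + 7·1; 0·1 + 6·1) = (8, 6)
w2 = Hw1 = (1·8 + 7·6; 0·8 + 6·6) = (50, 36)
Hw2 = (302, 216)
w2·Hw2 = 50·302 + 36·216 = 22876; w2·w2 = 50·50 + 36·36 = 3796
λ ≈ 22876/3796 = 6.0263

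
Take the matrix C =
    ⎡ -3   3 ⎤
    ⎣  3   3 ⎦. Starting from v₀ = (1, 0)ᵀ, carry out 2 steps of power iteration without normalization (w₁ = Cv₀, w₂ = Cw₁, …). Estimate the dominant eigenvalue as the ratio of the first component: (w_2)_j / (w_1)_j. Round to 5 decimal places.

w1 = Cv₀ = ((-3)·1 + 3·0; 3·1 + 3·0) = (-3, 3)
w2 = Cw1 = ((-3)·(-3) + 3·3; 3·(-3) + 3·3) = (18, 0)
Ratio at component: 18 / -3 = -6.00000

λ ≈ -6.00000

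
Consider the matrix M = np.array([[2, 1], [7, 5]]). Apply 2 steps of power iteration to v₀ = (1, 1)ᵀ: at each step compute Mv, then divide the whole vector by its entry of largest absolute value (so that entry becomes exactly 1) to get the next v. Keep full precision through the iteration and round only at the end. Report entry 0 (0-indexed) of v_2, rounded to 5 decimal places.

Mv0 = (3.000000, 12.000000); divide by 12.000000 → v1 = (0.250000, 1.000000)
Mv1 = (1.500000, 6.750000); divide by 6.750000 → v2 = (0.222222, 1.000000)
Requested entry of v2: 18/81 = 0.22222

0.22222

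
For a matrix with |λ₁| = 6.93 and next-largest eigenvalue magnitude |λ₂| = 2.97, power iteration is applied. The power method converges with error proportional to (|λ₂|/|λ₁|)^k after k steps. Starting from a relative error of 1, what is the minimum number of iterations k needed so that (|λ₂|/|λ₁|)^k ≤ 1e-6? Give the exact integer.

|λ₂/λ₁| = 2.97/6.93 = 0.42857
Need k ≥ ln(1e-6) / ln(0.42857) = -13.8155 / -0.8473 ≈ 16.305
Smallest integer k satisfying the bound: 17

17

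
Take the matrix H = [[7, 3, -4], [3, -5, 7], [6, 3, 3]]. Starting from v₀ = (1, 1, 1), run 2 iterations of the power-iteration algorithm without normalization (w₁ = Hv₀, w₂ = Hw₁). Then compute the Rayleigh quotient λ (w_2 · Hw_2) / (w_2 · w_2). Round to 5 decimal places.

w1 = Hv₀ = (6, 5, 12)
w2 = Hw1 = (9, 77, 87)
Hw2 = (-54, 251, 546)
w2·Hw2 = 9·(-54) + 77·251 + 87·546 = 66343; w2·w2 = 9·9 + 77·77 + 87·87 = 13579
λ ≈ 66343/13579 = 4.88571

4.88571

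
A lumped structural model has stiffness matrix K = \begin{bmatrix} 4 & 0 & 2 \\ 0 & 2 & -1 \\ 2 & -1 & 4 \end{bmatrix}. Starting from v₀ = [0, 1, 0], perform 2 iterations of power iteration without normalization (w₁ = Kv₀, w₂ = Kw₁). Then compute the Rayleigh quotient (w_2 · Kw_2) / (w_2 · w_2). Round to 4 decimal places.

w1 = Kv₀ = (4·0 + 0·1 + 2·0; 0·0 + 2·1 + (-1)·0; 2·0 + (-1)·1 + 4·0) = (0, 2, -1)
w2 = Kw1 = (4·0 + 0·2 + 2·(-1); 0·0 + 2·2 + (-1)·(-1); 2·0 + (-1)·2 + 4·(-1)) = (-2, 5, -6)
Kw2 = (-20, 16, -33)
w2·Kw2 = (-2)·(-20) + 5·16 + (-6)·(-33) = 318; w2·w2 = (-2)·(-2) + 5·5 + (-6)·(-6) = 65
λ ≈ 318/65 = 4.8923

4.8923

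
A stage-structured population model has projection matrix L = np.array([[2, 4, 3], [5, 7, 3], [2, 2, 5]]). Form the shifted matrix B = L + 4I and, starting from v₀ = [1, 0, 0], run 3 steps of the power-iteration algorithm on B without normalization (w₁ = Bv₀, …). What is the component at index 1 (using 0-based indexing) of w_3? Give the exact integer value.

1431

B = L + 4I has rows (6, 4, 3); (5, 11, 3); (2, 2, 9)
w1 = Bv₀ = (6·1 + 4·0 + 3·0; 5·1 + 11·0 + 3·0; 2·1 + 2·0 + 9·0) = (6, 5, 2)
w2 = Bw1 = (6·6 + 4·5 + 3·2; 5·6 + 11·5 + 3·2; 2·6 + 2·5 + 9·2) = (62, 91, 40)
w3 = Bw2 = (856, 1431, 666)
Requested component of w3: 1431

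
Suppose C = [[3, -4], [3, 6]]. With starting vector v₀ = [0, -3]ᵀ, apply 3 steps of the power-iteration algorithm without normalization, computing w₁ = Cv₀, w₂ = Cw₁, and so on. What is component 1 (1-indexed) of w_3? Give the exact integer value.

w1 = Cv₀ = (3·0 + (-4)·(-3); 3·0 + 6·(-3)) = (12, -18)
w2 = Cw1 = (3·12 + (-4)·(-18); 3·12 + 6·(-18)) = (108, -72)
w3 = Cw2 = (612, -108)
The requested component of w3 is 612.

612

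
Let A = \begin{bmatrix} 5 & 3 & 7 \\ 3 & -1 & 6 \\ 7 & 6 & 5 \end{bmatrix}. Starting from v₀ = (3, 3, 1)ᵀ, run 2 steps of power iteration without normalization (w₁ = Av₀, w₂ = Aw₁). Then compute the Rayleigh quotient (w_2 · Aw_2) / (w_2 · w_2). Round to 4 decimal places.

λ ≈ 14.5389

w1 = Av₀ = (31, 12, 44)
w2 = Aw1 = (499, 345, 509)
Aw2 = (7093, 4206, 8108)
w2·Aw2 = 499·7093 + 345·4206 + 509·8108 = 9117449; w2·w2 = 499·499 + 345·345 + 509·509 = 627107
λ ≈ 9117449/627107 = 14.5389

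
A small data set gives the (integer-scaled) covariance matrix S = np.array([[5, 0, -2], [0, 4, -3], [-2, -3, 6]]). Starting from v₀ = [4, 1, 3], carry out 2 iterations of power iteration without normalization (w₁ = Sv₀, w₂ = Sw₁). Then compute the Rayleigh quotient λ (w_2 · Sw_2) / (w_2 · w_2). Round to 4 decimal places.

w1 = Sv₀ = (5·4 + 0·1 + (-2)·3; 0·4 + 4·1 + (-3)·3; (-2)·4 + (-3)·1 + 6·3) = (14, -5, 7)
w2 = Sw1 = (5·14 + 0·(-5) + (-2)·7; 0·14 + 4·(-5) + (-3)·7; (-2)·14 + (-3)·(-5) + 6·7) = (56, -41, 29)
Sw2 = (222, -251, 185)
w2·Sw2 = 56·222 + (-41)·(-251) + 29·185 = 28088; w2·w2 = 56·56 + (-41)·(-41) + 29·29 = 5658
λ ≈ 28088/5658 = 4.9643

λ ≈ 4.9643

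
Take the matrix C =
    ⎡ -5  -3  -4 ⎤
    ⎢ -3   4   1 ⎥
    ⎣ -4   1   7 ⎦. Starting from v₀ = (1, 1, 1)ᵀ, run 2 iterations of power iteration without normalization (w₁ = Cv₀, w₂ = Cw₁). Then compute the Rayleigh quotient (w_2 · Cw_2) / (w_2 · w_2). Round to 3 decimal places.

1.771

w1 = Cv₀ = ((-5)·1 + (-3)·1 + (-4)·1; (-3)·1 + 4·1 + 1·1; (-4)·1 + 1·1 + 7·1) = (-12, 2, 4)
w2 = Cw1 = ((-5)·(-12) + (-3)·2 + (-4)·4; (-3)·(-12) + 4·2 + 1·4; (-4)·(-12) + 1·2 + 7·4) = (38, 48, 78)
Cw2 = (-646, 156, 442)
w2·Cw2 = 38·(-646) + 48·156 + 78·442 = 17416; w2·w2 = 38·38 + 48·48 + 78·78 = 9832
λ ≈ 17416/9832 = 1.771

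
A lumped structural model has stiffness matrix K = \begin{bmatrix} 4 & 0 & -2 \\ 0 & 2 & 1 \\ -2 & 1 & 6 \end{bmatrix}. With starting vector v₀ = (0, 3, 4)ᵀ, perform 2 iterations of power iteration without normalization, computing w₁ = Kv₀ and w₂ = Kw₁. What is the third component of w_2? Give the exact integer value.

w1 = Kv₀ = (-8, 10, 27)
w2 = Kw1 = (-86, 47, 188)
The requested component of w2 is 188.

188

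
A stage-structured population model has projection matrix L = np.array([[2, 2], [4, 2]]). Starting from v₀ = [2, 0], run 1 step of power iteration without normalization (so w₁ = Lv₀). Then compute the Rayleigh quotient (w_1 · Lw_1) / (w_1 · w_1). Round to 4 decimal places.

4.4000

w1 = Lv₀ = (4, 8)
Lw1 = (24, 32)
w1·Lw1 = 4·24 + 8·32 = 352; w1·w1 = 4·4 + 8·8 = 80
λ ≈ 352/80 = 4.4000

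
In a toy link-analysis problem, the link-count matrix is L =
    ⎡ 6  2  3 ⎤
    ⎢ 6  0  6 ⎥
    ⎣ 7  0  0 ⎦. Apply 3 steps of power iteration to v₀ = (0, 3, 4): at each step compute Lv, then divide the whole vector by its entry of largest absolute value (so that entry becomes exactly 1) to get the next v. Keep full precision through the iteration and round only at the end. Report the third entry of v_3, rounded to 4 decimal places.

Lv0 = (18.00000, 24.00000, 0.00000); divide by 24.00000 → v1 = (0.75000, 1.00000, 0.00000)
Lv1 = (6.50000, 4.50000, 5.25000); divide by 6.50000 → v2 = (1.00000, 0.69231, 0.80769)
Lv2 = (9.80769, 10.84615, 7.00000); divide by 10.84615 → v3 = (0.90426, 1.00000, 0.64539)
Requested entry of v3: 1092/1692 = 0.6454

0.6454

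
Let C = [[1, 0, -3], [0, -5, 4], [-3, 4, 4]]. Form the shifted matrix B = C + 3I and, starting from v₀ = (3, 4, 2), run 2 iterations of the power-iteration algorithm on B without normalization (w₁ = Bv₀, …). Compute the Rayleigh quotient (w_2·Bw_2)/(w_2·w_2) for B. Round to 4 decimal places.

μ ≈ 8.9354

B = C + 3I has rows (4, 0, -3); (0, -2, 4); (-3, 4, 7)
w1 = Bv₀ = (6, 0, 21)
w2 = Bw1 = (-39, 84, 129)
Bw2 = (-543, 348, 1356)
w2·Bw2 = 225333; w2·w2 = 25218; μ ≈ 225333/25218 = 8.9354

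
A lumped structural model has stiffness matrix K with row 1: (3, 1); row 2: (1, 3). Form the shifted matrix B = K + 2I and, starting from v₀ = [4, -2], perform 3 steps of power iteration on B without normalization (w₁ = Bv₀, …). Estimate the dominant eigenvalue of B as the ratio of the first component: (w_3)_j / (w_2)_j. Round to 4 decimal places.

μ ≈ 4.8571

B = K + 2I has rows (5, 1); (1, 5)
w1 = Bv₀ = (18, -6)
w2 = Bw1 = (84, -12)
w3 = Bw2 = (408, 24)
Ratio: 408/84 = 4.8571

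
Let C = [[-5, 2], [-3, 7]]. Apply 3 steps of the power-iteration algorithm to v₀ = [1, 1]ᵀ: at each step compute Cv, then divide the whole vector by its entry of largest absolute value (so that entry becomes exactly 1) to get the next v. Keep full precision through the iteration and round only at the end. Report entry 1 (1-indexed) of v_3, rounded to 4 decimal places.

Cv0 = (-3.00000, 4.00000); divide by 4.00000 → v1 = (-0.75000, 1.00000)
Cv1 = (5.75000, 9.25000); divide by 9.25000 → v2 = (0.62162, 1.00000)
Cv2 = (-1.10811, 5.13514); divide by 5.13514 → v3 = (-0.21579, 1.00000)
Requested entry of v3: -41/190 = -0.2158

-0.2158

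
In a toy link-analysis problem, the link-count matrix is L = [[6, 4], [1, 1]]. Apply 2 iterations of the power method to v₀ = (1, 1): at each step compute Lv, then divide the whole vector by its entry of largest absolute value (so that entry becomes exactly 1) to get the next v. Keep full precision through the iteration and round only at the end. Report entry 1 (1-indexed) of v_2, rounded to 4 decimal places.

1.0000

Lv0 = (10.00000, 2.00000); divide by 10.00000 → v1 = (1.00000, 0.20000)
Lv1 = (6.80000, 1.20000); divide by 6.80000 → v2 = (1.00000, 0.17647)
Requested entry of v2: 68/68 = 1.0000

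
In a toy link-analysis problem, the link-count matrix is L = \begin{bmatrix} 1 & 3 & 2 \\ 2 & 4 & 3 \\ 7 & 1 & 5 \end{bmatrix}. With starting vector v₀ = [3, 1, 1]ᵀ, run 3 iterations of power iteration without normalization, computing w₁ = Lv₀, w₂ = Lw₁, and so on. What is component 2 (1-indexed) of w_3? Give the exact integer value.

1410

w1 = Lv₀ = (1·3 + 3·1 + 2·1; 2·3 + 4·1 + 3·1; 7·3 + 1·1 + 5·1) = (8, 13, 27)
w2 = Lw1 = (1·8 + 3·13 + 2·27; 2·8 + 4·13 + 3·27; 7·8 + 1·13 + 5·27) = (101, 149, 204)
w3 = Lw2 = (956, 1410, 1876)
The requested component of w3 is 1410.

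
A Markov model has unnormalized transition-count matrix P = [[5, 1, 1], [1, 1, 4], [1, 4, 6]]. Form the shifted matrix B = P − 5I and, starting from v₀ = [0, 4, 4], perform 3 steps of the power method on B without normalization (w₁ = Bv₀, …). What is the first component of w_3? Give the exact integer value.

116

B = P − 5I has rows (0, 1, 1); (1, -4, 4); (1, 4, 1)
w1 = Bv₀ = (8, 0, 20)
w2 = Bw1 = (20, 88, 28)
w3 = Bw2 = (116, -220, 400)
Requested component of w3: 116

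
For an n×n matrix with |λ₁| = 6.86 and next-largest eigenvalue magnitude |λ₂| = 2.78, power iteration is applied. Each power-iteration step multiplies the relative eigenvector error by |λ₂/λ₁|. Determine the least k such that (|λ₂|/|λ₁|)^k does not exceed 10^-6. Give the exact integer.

16

|λ₂/λ₁| = 2.78/6.86 = 0.40525
Need k ≥ ln(10^-6) / ln(0.40525) = -13.8155 / -0.9033 ≈ 15.295
Smallest integer k satisfying the bound: 16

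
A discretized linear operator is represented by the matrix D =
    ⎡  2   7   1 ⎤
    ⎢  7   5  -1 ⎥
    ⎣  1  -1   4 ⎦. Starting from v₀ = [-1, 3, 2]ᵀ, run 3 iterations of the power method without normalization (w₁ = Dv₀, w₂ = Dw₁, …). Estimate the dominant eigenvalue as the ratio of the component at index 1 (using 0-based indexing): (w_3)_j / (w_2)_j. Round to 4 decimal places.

w1 = Dv₀ = (2·(-1) + 7·3 + 1·2; 7·(-1) + 5·3 + (-1)·2; 1·(-1) + (-1)·3 + 4·2) = (21, 6, 4)
w2 = Dw1 = (2·21 + 7·6 + 1·4; 7·21 + 5·6 + (-1)·4; 1·21 + (-1)·6 + 4·4) = (88, 173, 31)
w3 = Dw2 = (1418, 1450, 39)
Ratio at component: 1450 / 173 = 8.3815

8.3815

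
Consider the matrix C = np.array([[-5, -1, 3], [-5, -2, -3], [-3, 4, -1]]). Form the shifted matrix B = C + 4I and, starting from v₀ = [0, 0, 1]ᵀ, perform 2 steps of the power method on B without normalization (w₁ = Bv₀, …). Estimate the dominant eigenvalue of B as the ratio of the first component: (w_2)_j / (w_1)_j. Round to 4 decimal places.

μ ≈ 3.0000

B = C + 4I has rows (-1, -1, 3); (-5, 2, -3); (-3, 4, 3)
w1 = Bv₀ = ((-1)·0 + (-1)·0 + 3·1; (-5)·0 + 2·0 + (-3)·1; (-3)·0 + 4·0 + 3·1) = (3, -3, 3)
w2 = Bw1 = ((-1)·3 + (-1)·(-3) + 3·3; (-5)·3 + 2·(-3) + (-3)·3; (-3)·3 + 4·(-3) + 3·3) = (9, -30, -12)
Ratio: 9/3 = 3.0000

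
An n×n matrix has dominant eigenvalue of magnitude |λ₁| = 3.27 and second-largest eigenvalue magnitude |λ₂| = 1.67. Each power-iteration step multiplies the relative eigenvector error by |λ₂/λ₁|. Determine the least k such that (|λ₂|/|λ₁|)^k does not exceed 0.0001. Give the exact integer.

|λ₂/λ₁| = 1.67/3.27 = 0.51070
Need k ≥ ln(0.0001) / ln(0.51070) = -9.2103 / -0.6720 ≈ 13.707
Smallest integer k satisfying the bound: 14

14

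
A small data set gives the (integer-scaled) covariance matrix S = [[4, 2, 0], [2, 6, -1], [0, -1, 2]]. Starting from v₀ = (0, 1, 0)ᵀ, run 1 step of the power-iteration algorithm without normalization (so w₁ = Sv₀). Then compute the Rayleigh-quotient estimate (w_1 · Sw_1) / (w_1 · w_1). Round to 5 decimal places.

w1 = Sv₀ = (2, 6, -1)
Sw1 = (20, 41, -8)
w1·Sw1 = 2·20 + 6·41 + (-1)·(-8) = 294; w1·w1 = 2·2 + 6·6 + (-1)·(-1) = 41
λ ≈ 294/41 = 7.17073

7.17073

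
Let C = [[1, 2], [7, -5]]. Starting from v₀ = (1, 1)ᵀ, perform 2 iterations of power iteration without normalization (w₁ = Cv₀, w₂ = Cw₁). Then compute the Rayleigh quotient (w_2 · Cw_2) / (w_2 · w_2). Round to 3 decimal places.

0.806

w1 = Cv₀ = (3, 2)
w2 = Cw1 = (7, 11)
Cw2 = (29, -6)
w2·Cw2 = 7·29 + 11·(-6) = 137; w2·w2 = 7·7 + 11·11 = 170
λ ≈ 137/170 = 0.806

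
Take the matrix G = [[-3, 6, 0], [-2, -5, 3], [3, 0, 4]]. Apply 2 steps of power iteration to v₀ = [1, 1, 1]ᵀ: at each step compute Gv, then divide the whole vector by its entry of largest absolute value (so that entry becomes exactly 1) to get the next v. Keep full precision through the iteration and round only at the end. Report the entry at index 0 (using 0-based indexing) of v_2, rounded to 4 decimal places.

-0.8919

Gv0 = (3.00000, -4.00000, 7.00000); divide by 7.00000 → v1 = (0.42857, -0.57143, 1.00000)
Gv1 = (-4.71429, 5.00000, 5.28571); divide by 5.28571 → v2 = (-0.89189, 0.94595, 1.00000)
Requested entry of v2: -33/37 = -0.8919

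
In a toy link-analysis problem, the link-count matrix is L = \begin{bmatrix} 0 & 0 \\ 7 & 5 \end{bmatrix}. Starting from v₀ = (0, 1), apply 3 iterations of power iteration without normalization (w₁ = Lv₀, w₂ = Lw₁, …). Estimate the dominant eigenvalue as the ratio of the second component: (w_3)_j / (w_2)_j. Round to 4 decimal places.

λ ≈ 5.0000

w1 = Lv₀ = (0·0 + 0·1; 7·0 + 5·1) = (0, 5)
w2 = Lw1 = (0·0 + 0·5; 7·0 + 5·5) = (0, 25)
w3 = Lw2 = (0, 125)
Ratio at component: 125 / 25 = 5.0000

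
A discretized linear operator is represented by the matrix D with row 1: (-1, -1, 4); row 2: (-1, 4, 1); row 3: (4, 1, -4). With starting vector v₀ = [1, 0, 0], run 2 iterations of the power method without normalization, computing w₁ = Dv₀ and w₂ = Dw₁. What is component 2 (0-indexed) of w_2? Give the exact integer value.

-21

w1 = Dv₀ = (-1, -1, 4)
w2 = Dw1 = (18, 1, -21)
The requested component of w2 is -21.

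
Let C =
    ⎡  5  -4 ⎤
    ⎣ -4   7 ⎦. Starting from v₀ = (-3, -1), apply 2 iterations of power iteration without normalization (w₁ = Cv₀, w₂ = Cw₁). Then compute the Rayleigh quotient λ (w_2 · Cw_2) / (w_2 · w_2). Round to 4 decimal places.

10.0465

w1 = Cv₀ = (5·(-3) + (-4)·(-1); (-4)·(-3) + 7·(-1)) = (-11, 5)
w2 = Cw1 = (5·(-11) + (-4)·5; (-4)·(-11) + 7·5) = (-75, 79)
Cw2 = (-691, 853)
w2·Cw2 = (-75)·(-691) + 79·853 = 119212; w2·w2 = (-75)·(-75) + 79·79 = 11866
λ ≈ 119212/11866 = 10.0465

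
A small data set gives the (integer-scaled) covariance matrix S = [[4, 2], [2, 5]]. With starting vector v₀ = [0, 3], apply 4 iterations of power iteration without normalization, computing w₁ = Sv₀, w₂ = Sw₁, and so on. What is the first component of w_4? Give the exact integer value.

w1 = Sv₀ = (4·0 + 2·3; 2·0 + 5·3) = (6, 15)
w2 = Sw1 = (4·6 + 2·15; 2·6 + 5·15) = (54, 87)
w3 = Sw2 = (390, 543)
w4 = Sw3 = (2646, 3495)
The requested component of w4 is 2646.

2646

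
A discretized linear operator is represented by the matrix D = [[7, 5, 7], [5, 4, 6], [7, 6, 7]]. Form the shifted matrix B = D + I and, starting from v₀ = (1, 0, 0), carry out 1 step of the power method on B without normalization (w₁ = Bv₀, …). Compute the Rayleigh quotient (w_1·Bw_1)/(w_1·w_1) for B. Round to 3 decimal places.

μ ≈ 19.080

B = D + I has rows (8, 5, 7); (5, 5, 6); (7, 6, 8)
w1 = Bv₀ = (8·1 + 5·0 + 7·0; 5·1 + 5·0 + 6·0; 7·1 + 6·0 + 8·0) = (8, 5, 7)
Bw1 = (138, 107, 142)
w1·Bw1 = 2633; w1·w1 = 138; μ ≈ 2633/138 = 19.080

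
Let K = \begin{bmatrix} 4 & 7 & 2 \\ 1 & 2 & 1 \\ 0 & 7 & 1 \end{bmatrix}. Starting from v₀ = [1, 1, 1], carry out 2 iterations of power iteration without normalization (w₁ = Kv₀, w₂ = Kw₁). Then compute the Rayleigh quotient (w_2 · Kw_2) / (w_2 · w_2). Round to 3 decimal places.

w1 = Kv₀ = (13, 4, 8)
w2 = Kw1 = (96, 29, 36)
Kw2 = (659, 190, 239)
w2·Kw2 = 96·659 + 29·190 + 36·239 = 77378; w2·w2 = 96·96 + 29·29 + 36·36 = 11353
λ ≈ 77378/11353 = 6.816

6.816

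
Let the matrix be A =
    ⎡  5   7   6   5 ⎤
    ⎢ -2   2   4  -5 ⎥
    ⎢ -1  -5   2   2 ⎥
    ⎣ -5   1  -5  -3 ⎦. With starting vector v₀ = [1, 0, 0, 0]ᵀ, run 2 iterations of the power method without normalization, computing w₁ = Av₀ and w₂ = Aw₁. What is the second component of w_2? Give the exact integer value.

7

w1 = Av₀ = (5, -2, -1, -5)
w2 = Aw1 = (-20, 7, -7, -7)
The requested component of w2 is 7.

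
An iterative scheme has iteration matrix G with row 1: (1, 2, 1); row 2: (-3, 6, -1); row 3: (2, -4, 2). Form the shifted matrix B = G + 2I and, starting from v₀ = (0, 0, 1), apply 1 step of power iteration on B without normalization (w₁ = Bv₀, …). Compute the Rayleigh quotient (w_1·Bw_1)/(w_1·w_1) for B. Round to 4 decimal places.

B = G + 2I has rows (3, 2, 1); (-3, 8, -1); (2, -4, 4)
w1 = Bv₀ = (3·0 + 2·0 + 1·1; (-3)·0 + 8·0 + (-1)·1; 2·0 + (-4)·0 + 4·1) = (1, -1, 4)
Bw1 = (5, -15, 22)
w1·Bw1 = 108; w1·w1 = 18; μ ≈ 108/18 = 6.0000

6.0000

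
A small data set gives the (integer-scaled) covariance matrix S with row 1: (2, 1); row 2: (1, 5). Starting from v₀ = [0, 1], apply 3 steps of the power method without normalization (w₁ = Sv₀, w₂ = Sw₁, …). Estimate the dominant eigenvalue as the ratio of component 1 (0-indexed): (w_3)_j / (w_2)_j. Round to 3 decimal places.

w1 = Sv₀ = (1, 5)
w2 = Sw1 = (7, 26)
w3 = Sw2 = (40, 137)
Ratio at component: 137 / 26 = 5.269

5.269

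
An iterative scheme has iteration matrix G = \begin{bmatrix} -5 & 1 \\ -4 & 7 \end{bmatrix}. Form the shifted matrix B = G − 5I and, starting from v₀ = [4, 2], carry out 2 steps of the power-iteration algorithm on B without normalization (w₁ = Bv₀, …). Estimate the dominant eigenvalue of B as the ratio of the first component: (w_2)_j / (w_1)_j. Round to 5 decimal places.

μ ≈ -9.68421

B = G − 5I has rows (-10, 1); (-4, 2)
w1 = Bv₀ = (-38, -12)
w2 = Bw1 = (368, 128)
Ratio: 368/-38 = -9.68421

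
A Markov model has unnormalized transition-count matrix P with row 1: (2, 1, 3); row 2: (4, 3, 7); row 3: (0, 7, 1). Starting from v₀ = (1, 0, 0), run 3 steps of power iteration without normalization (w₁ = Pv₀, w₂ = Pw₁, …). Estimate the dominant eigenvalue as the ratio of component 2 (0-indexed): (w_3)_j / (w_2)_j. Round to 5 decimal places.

w1 = Pv₀ = (2, 4, 0)
w2 = Pw1 = (8, 20, 28)
w3 = Pw2 = (120, 288, 168)
Ratio at component: 168 / 28 = 6.00000

λ ≈ 6.00000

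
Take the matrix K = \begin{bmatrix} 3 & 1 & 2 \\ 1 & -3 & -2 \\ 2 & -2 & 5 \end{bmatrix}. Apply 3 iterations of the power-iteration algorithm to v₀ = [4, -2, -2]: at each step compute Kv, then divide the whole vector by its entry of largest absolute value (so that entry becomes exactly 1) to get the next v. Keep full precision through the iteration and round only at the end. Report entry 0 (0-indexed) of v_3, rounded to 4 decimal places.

0.3333

Kv0 = (6.00000, 14.00000, 2.00000); divide by 14.00000 → v1 = (0.42857, 1.00000, 0.14286)
Kv1 = (2.57143, -2.85714, -0.42857); divide by -2.85714 → v2 = (-0.90000, 1.00000, 0.15000)
Kv2 = (-1.40000, -4.20000, -3.05000); divide by -4.20000 → v3 = (0.33333, 1.00000, 0.72619)
Requested entry of v3: 56/168 = 0.3333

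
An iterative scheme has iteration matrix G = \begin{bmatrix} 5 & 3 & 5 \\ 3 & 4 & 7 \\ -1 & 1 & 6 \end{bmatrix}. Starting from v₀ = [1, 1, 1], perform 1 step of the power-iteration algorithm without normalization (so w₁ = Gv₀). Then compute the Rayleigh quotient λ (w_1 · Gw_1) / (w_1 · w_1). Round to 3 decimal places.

w1 = Gv₀ = (13, 14, 6)
Gw1 = (137, 137, 37)
w1·Gw1 = 13·137 + 14·137 + 6·37 = 3921; w1·w1 = 13·13 + 14·14 + 6·6 = 401
λ ≈ 3921/401 = 9.778

9.778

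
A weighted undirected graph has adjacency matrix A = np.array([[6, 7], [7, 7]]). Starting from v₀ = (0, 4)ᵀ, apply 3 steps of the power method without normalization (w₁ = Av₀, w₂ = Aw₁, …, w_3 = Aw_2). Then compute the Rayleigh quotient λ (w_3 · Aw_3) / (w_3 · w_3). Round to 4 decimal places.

λ ≈ 13.5178

w1 = Av₀ = (6·0 + 7·4; 7·0 + 7·4) = (28, 28)
w2 = Aw1 = (6·28 + 7·28; 7·28 + 7·28) = (364, 392)
w3 = Aw2 = (4928, 5292)
Aw3 = (66612, 71540)
w3·Aw3 = 4928·66612 + 5292·71540 = 706853616; w3·w3 = 4928·4928 + 5292·5292 = 52290448
λ ≈ 706853616/52290448 = 13.5178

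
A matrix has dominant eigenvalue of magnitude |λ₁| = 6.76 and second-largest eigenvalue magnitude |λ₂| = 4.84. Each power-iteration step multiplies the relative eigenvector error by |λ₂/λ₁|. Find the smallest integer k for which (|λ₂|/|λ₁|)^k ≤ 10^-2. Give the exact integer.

14

|λ₂/λ₁| = 4.84/6.76 = 0.71598
Need k ≥ ln(10^-2) / ln(0.71598) = -4.6052 / -0.3341 ≈ 13.783
Smallest integer k satisfying the bound: 14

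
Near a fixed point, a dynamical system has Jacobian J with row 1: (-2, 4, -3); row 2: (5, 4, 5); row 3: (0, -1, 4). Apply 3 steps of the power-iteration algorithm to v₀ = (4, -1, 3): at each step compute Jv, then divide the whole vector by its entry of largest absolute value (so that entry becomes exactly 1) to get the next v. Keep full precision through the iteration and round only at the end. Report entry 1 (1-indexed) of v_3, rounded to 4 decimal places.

Jv0 = (-21.00000, 31.00000, 13.00000); divide by 31.00000 → v1 = (-0.67742, 1.00000, 0.41935)
Jv1 = (4.09677, 2.70968, 0.67742); divide by 4.09677 → v2 = (1.00000, 0.66142, 0.16535)
Jv2 = (0.14961, 8.47244, 0.00000); divide by 8.47244 → v3 = (0.01766, 1.00000, 0.00000)
Requested entry of v3: 19/1076 = 0.0177

0.0177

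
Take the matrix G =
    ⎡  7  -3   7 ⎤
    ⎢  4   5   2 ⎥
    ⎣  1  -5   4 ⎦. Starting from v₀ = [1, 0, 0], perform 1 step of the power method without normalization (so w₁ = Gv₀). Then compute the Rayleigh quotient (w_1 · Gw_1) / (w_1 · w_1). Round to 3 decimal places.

λ ≈ 7.561

w1 = Gv₀ = (7·1 + (-3)·0 + 7·0; 4·1 + 5·0 + 2·0; 1·1 + (-5)·0 + 4·0) = (7, 4, 1)
Gw1 = (44, 50, -9)
w1·Gw1 = 7·44 + 4·50 + 1·(-9) = 499; w1·w1 = 7·7 + 4·4 + 1·1 = 66
λ ≈ 499/66 = 7.561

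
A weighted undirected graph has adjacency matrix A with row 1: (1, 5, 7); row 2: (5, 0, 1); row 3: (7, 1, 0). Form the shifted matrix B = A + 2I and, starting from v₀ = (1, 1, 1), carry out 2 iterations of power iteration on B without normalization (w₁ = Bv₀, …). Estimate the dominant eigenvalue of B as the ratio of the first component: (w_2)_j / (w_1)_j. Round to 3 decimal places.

μ ≈ 10.333

B = A + 2I has rows (3, 5, 7); (5, 2, 1); (7, 1, 2)
w1 = Bv₀ = (15, 8, 10)
w2 = Bw1 = (155, 101, 133)
Ratio: 155/15 = 10.333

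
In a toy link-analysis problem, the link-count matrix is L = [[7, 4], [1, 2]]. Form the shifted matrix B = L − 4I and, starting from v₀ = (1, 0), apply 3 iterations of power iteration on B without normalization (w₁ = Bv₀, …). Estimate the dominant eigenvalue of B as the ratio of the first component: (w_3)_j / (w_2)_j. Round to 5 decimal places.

3.30769

B = L − 4I has rows (3, 4); (1, -2)
w1 = Bv₀ = (3·1 + 4·0; 1·1 + (-2)·0) = (3, 1)
w2 = Bw1 = (3·3 + 4·1; 1·3 + (-2)·1) = (13, 1)
w3 = Bw2 = (43, 11)
Ratio: 43/13 = 3.30769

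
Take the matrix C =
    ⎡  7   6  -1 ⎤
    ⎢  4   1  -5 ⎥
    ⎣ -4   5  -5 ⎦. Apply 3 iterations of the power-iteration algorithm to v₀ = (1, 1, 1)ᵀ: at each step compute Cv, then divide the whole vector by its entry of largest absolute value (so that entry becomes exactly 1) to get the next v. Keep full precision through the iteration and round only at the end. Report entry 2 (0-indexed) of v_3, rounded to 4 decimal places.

0.1217

Cv0 = (12.00000, 0.00000, -4.00000); divide by 12.00000 → v1 = (1.00000, 0.00000, -0.33333)
Cv1 = (7.33333, 5.66667, -2.33333); divide by 7.33333 → v2 = (1.00000, 0.77273, -0.31818)
Cv2 = (11.95455, 6.36364, 1.45455); divide by 11.95455 → v3 = (1.00000, 0.53232, 0.12167)
Requested entry of v3: 128/1052 = 0.1217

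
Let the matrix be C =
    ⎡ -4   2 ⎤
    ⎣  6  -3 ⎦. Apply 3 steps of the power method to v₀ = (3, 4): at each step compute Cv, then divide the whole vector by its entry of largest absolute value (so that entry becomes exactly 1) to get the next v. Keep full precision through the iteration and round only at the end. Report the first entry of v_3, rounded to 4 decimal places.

Cv0 = (-4.00000, 6.00000); divide by 6.00000 → v1 = (-0.66667, 1.00000)
Cv1 = (4.66667, -7.00000); divide by -7.00000 → v2 = (-0.66667, 1.00000)
Cv2 = (4.66667, -7.00000); divide by -7.00000 → v3 = (-0.66667, 1.00000)
Requested entry of v3: -196/294 = -0.6667

-0.6667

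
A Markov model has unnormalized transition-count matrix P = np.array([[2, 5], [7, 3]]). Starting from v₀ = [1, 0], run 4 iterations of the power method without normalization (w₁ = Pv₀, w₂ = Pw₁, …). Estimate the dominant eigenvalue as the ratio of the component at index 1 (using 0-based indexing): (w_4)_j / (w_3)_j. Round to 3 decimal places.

w1 = Pv₀ = (2·1 + 5·0; 7·1 + 3·0) = (2, 7)
w2 = Pw1 = (2·2 + 5·7; 7·2 + 3·7) = (39, 35)
w3 = Pw2 = (253, 378)
w4 = Pw3 = (2396, 2905)
Ratio at component: 2905 / 378 = 7.685

λ ≈ 7.685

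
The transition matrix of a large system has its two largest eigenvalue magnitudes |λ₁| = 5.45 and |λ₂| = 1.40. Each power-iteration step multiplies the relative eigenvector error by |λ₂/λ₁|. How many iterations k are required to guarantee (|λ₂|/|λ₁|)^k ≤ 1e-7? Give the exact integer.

|λ₂/λ₁| = 1.40/5.45 = 0.25688
Need k ≥ ln(1e-7) / ln(0.25688) = -16.1181 / -1.3591 ≈ 11.859
Smallest integer k satisfying the bound: 12

12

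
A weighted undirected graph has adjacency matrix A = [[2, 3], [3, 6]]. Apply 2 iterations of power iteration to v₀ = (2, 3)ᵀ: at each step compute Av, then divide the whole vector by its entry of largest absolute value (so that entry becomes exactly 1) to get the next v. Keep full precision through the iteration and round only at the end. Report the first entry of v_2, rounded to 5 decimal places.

0.53552

Av0 = (13.000000, 24.000000); divide by 24.000000 → v1 = (0.541667, 1.000000)
Av1 = (4.083333, 7.625000); divide by 7.625000 → v2 = (0.535519, 1.000000)
Requested entry of v2: 98/183 = 0.53552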